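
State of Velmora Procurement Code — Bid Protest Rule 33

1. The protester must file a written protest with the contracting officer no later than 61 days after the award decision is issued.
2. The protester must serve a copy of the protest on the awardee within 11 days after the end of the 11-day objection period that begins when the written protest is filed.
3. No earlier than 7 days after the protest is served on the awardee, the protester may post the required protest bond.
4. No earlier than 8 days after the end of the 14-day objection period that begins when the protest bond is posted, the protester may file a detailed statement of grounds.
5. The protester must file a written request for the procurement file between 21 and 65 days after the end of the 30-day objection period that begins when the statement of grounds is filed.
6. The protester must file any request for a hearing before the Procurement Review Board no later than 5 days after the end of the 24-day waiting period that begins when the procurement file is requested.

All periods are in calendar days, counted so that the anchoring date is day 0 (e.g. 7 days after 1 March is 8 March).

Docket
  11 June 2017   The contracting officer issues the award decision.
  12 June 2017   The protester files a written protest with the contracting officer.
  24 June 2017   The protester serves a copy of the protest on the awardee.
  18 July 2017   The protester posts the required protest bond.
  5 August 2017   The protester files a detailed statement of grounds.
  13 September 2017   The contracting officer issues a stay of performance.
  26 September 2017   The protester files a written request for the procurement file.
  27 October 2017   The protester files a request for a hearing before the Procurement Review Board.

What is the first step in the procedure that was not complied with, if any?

Step 4

(1) due by 11 June 2017 + 61 days = 11 August 2017; done 12 June 2017 — timely.
(2) due by 23 June 2017 + 11 days = 4 July 2017; 24 June 2017 is within that limit.
(3) permitted from 24 June 2017 + 7 days = 1 July 2017 onward; 18 July 2017 is on or after that date.
(4) permitted from 1 August 2017 + 8 days = 9 August 2017 onward; done 5 August 2017 — 4 days too early.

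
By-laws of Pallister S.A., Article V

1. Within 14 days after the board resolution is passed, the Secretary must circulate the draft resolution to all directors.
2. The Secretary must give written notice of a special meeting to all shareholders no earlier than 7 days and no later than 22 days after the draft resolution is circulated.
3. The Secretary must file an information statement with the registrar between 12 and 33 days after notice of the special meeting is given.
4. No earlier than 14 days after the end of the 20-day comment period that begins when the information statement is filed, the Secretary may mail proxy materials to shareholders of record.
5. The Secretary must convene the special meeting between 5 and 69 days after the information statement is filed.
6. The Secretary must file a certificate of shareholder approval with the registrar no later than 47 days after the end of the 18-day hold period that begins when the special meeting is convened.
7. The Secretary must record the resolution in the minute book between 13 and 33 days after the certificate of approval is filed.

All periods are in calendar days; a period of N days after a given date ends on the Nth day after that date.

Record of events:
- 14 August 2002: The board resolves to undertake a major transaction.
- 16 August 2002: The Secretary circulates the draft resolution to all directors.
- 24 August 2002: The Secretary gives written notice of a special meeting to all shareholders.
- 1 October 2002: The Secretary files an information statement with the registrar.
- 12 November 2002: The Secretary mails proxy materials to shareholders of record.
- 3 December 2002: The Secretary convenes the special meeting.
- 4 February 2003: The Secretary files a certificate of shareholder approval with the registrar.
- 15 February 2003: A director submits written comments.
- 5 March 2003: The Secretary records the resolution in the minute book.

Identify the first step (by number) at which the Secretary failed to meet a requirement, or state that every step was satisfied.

Step 1: 14 days after 14 August 2002 (when the board resolution is passed) is 28 August 2002; done 16 August 2002 — timely.
Step 2: the window is 7–22 days after 16 August 2002 (when the draft resolution is circulated), so 23 August 2002 through 7 September 2002; done 24 August 2002 — within the window.
Step 3: the window is 12–33 days after 24 August 2002 (when notice of the special meeting is given), so 5 September 2002 through 26 September 2002; 1 October 2002 is 5 days past the end of the window.
No need to go further; step 3 was not satisfied.

Step 3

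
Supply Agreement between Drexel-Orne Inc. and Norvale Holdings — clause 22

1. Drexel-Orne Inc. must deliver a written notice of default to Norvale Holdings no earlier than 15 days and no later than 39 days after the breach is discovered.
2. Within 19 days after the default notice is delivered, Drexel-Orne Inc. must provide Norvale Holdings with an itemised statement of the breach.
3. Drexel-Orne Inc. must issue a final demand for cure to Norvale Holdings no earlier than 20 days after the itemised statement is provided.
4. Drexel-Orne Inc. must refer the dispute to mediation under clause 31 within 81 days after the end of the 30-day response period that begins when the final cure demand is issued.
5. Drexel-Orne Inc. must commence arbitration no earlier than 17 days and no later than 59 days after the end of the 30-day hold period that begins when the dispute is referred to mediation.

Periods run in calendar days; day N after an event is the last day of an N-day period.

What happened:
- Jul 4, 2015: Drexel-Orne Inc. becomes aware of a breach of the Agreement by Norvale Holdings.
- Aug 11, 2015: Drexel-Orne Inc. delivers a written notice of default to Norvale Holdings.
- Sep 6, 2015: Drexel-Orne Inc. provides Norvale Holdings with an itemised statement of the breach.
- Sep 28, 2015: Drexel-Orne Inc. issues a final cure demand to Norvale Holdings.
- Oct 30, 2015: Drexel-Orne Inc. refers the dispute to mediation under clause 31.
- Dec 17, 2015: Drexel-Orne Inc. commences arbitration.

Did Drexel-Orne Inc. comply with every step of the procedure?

No

(1) the permitted window runs from Jul 4, 2015 + 15 = Jul 19, 2015 to Jul 4, 2015 + 39 = Aug 12, 2015; done Aug 11, 2015, which is between those dates.
(2) due by Aug 11, 2015 + 19 days = Aug 30, 2015; done Sep 6, 2015 — 7 days late.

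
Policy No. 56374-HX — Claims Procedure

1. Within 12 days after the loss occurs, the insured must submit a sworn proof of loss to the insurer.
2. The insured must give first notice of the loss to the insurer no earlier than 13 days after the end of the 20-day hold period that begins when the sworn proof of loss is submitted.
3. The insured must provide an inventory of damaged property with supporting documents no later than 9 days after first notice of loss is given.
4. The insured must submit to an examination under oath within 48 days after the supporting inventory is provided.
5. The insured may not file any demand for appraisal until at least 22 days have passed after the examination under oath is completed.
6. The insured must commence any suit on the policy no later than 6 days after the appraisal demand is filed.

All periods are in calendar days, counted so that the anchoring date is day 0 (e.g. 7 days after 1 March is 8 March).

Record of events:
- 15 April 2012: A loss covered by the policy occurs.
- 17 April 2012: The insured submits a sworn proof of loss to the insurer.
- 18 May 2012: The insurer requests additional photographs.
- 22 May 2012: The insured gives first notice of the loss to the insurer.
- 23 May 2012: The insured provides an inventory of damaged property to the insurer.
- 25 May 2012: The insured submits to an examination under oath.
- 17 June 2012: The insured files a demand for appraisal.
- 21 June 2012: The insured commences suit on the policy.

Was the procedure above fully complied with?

Step 1: 12 days after 15 April 2012 (when the loss occurs) is 27 April 2012; completed 17 April 2012, before the deadline.
Step 2: the earliest permitted date is 13 days after 7 May 2012 (end of the 20-day hold period, which began when the sworn proof of loss is submitted on 17 April 2012), i.e. 20 May 2012; 22 May 2012 is on or after that date.
Step 3: 9 days after 22 May 2012 (when first notice of loss is given) is 31 May 2012; done 23 May 2012 — timely.
Step 4: 48 days after 23 May 2012 (when the supporting inventory is provided) is 10 July 2012; 25 May 2012 is within that limit.
Step 5: the earliest permitted date is 22 days after 25 May 2012 (when the examination under oath is completed), i.e. 16 June 2012; done 17 June 2012, after the minimum wait.
Step 6: 6 days after 17 June 2012 (when the appraisal demand is filed) is 23 June 2012; 21 June 2012 is within that limit.

Yes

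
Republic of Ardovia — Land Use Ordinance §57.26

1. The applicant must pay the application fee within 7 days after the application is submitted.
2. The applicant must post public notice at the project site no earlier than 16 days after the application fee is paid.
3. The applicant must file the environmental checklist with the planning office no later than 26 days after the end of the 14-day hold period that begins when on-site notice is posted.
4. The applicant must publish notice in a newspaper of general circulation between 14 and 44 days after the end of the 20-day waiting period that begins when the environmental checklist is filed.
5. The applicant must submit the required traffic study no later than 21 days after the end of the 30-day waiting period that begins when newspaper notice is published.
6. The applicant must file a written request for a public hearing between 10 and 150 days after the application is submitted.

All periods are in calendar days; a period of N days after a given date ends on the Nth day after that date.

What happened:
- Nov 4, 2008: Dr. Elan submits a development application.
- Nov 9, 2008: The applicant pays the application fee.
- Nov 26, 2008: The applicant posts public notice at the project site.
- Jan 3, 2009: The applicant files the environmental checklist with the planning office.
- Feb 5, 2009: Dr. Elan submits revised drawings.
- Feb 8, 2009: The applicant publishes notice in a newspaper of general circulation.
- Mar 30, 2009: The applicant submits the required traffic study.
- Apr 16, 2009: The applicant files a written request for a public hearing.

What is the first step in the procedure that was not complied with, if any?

Step 6

Step 1 — counting 7 days from Nov 4, 2008 (when the application is submitted) gives a deadline of Nov 11, 2008; Nov 9, 2008 is within that limit.
Step 2 — must wait 16 days from Nov 9, 2008 (when the application fee is paid), so not before Nov 25, 2008; done Nov 26, 2008, after the minimum wait.
Step 3 — counting 26 days from Dec 10, 2008 (end of the 14-day hold period, which began when on-site notice is posted on Nov 26, 2008) gives a deadline of Jan 5, 2009; completed Jan 3, 2009, before the deadline.
Step 4 — 14 and 44 days from Jan 23, 2009 (end of the 20-day waiting period, which began when the environmental checklist is filed on Jan 3, 2009) are Feb 6, 2009 and Mar 8, 2009 respectively; done Feb 8, 2009 — within the window.
Step 5 — counting 21 days from Mar 10, 2009 (end of the 30-day waiting period, which began when newspaper notice is published on Feb 8, 2009) gives a deadline of Mar 31, 2009; Mar 30, 2009 is within that limit.
Step 6 — 10 and 150 days from Nov 4, 2008 (when the application is submitted) are Nov 14, 2008 and Apr 3, 2009 respectively; Apr 16, 2009 is 13 days past the end of the window.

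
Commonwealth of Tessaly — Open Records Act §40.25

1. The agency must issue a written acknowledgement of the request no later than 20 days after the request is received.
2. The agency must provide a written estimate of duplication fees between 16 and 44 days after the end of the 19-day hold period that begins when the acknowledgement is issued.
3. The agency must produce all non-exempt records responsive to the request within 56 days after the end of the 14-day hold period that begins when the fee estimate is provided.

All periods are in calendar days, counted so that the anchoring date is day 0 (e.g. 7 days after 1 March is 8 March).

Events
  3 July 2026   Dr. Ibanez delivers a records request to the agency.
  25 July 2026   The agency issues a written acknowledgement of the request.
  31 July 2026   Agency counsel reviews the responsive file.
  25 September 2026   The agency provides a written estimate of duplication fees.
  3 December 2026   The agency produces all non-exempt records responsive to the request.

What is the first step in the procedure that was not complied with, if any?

(1) due by 3 July 2026 + 20 days = 23 July 2026; not done until 25 July 2026, 2 days after the deadline.

Step 1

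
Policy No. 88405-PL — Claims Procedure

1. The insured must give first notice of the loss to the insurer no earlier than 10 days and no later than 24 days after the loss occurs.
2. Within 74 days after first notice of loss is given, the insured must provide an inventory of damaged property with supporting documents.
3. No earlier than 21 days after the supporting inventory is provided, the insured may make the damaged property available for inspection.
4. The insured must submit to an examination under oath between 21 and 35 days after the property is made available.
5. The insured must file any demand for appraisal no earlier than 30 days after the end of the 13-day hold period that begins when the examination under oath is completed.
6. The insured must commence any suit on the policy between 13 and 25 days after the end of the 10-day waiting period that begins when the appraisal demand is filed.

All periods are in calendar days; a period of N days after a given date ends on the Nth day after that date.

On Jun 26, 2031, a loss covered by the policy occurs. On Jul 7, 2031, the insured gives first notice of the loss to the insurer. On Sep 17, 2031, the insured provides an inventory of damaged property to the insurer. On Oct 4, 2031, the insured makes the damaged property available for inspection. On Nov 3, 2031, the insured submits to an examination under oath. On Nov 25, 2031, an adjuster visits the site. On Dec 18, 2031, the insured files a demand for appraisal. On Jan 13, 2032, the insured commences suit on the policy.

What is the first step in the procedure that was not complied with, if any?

Step 1: the window is 10–24 days after Jun 26, 2031 (when the loss occurs), so Jul 6, 2031 through Jul 20, 2031; done Jul 7, 2031 — within the window.
Step 2: 74 days after Jul 7, 2031 (when first notice of loss is given) is Sep 19, 2031; Sep 17, 2031 is within that limit.
Step 3: the earliest permitted date is 21 days after Sep 17, 2031 (when the supporting inventory is provided), i.e. Oct 8, 2031; acted on Oct 4, 2031, 4 days prematurely.

Step 3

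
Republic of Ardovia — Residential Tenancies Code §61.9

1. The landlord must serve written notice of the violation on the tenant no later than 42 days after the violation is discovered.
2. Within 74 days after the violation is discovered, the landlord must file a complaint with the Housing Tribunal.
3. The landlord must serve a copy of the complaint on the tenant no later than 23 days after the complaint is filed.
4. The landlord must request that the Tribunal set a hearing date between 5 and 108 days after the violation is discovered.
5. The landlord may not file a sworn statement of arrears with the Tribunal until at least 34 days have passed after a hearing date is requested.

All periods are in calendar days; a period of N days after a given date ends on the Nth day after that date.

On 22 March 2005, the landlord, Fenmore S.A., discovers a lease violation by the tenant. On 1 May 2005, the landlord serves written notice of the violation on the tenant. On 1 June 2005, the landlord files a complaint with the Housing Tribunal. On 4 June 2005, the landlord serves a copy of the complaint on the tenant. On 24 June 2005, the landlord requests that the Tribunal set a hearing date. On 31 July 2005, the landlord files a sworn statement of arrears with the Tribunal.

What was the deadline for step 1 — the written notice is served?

Step 1 runs from 22 March 2005, when the violation is discovered. 42 days after 22 March 2005 is 3 May 2005.

3 May 2005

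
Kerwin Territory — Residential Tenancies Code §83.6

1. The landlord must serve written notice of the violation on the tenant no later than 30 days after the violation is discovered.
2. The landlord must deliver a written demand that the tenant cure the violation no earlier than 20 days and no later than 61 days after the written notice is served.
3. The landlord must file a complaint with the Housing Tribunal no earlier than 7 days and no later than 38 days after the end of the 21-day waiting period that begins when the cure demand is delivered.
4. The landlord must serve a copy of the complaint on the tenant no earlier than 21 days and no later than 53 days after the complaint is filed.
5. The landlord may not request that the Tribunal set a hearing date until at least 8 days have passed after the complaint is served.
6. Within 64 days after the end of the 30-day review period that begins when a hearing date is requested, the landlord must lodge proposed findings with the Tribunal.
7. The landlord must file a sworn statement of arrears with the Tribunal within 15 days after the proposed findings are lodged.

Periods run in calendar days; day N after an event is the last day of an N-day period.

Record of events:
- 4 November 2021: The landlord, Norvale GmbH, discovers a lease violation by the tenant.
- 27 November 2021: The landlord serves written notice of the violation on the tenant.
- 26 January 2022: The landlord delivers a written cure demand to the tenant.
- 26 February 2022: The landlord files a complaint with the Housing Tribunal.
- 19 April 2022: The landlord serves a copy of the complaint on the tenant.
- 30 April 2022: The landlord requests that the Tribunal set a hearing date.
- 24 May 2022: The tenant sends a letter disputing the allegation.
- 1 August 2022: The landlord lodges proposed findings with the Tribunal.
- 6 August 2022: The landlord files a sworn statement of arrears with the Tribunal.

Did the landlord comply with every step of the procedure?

(1) due by 4 November 2021 + 30 days = 4 December 2021; 27 November 2021 is within that limit.
(2) the permitted window runs from 27 November 2021 + 20 = 17 December 2021 to 27 November 2021 + 61 = 27 January 2022; done 26 January 2022, which is between those dates.
(3) the permitted window runs from 16 February 2022 + 7 = 23 February 2022 to 16 February 2022 + 38 = 26 March 2022; done 26 February 2022, which is between those dates.
(4) the permitted window runs from 26 February 2022 + 21 = 19 March 2022 to 26 February 2022 + 53 = 20 April 2022; 19 April 2022 falls inside that range.
(5) permitted from 19 April 2022 + 8 days = 27 April 2022 onward; done 30 April 2022, after the minimum wait.
(6) due by 30 May 2022 + 64 days = 2 August 2022; 1 August 2022 is within that limit.
(7) due by 1 August 2022 + 15 days = 16 August 2022; 6 August 2022 is within that limit.

Yes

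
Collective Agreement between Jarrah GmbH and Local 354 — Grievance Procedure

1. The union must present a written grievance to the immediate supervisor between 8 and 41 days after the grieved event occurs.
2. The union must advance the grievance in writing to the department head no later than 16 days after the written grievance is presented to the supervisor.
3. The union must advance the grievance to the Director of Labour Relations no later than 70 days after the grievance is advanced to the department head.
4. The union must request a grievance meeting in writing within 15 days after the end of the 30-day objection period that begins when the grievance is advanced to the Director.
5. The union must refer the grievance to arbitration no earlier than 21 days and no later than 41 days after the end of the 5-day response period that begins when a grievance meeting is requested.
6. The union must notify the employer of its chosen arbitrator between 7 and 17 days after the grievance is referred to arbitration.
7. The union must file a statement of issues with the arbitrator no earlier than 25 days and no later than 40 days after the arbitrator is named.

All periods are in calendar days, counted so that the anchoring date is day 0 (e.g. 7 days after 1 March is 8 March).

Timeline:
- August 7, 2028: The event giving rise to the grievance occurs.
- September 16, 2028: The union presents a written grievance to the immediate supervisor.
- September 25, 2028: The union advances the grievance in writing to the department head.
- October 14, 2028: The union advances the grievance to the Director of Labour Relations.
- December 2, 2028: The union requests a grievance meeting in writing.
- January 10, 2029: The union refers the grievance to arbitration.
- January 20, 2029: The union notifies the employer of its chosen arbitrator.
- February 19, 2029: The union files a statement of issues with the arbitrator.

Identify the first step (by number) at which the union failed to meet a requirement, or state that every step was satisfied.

Step 4

Step 1 — 8 and 41 days from August 7, 2028 (when the grieved event occurs) are August 15, 2028 and September 17, 2028 respectively; September 16, 2028 falls inside that range.
Step 2 — counting 16 days from September 16, 2028 (when the written grievance is presented to the supervisor) gives a deadline of October 2, 2028; September 25, 2028 is within that limit.
Step 3 — counting 70 days from September 25, 2028 (when the grievance is advanced to the department head) gives a deadline of December 4, 2028; October 14, 2028 is within that limit.
Step 4 — counting 15 days from November 13, 2028 (end of the 30-day objection period, which began when the grievance is advanced to the Director on October 14, 2028) gives a deadline of November 28, 2028; not done until December 2, 2028, 4 days after the deadline.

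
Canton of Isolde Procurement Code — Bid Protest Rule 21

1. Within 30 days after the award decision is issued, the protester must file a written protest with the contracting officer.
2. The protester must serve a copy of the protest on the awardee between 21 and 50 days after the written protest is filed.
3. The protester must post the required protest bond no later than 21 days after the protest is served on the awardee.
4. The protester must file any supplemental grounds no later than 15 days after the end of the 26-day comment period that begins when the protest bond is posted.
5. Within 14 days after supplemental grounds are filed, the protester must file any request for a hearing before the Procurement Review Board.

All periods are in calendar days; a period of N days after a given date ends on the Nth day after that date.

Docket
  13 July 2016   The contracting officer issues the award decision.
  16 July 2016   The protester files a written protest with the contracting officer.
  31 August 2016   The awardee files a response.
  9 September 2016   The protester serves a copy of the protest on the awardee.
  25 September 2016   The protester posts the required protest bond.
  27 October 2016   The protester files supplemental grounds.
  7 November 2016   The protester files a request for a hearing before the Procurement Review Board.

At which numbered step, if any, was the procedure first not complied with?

Step 2

(1) due by 13 July 2016 + 30 days = 12 August 2016; 16 July 2016 is within that limit.
(2) the permitted window runs from 16 July 2016 + 21 = 6 August 2016 to 16 July 2016 + 50 = 4 September 2016; 9 September 2016 is 5 days past the end of the window.
That is the first point of non-compliance.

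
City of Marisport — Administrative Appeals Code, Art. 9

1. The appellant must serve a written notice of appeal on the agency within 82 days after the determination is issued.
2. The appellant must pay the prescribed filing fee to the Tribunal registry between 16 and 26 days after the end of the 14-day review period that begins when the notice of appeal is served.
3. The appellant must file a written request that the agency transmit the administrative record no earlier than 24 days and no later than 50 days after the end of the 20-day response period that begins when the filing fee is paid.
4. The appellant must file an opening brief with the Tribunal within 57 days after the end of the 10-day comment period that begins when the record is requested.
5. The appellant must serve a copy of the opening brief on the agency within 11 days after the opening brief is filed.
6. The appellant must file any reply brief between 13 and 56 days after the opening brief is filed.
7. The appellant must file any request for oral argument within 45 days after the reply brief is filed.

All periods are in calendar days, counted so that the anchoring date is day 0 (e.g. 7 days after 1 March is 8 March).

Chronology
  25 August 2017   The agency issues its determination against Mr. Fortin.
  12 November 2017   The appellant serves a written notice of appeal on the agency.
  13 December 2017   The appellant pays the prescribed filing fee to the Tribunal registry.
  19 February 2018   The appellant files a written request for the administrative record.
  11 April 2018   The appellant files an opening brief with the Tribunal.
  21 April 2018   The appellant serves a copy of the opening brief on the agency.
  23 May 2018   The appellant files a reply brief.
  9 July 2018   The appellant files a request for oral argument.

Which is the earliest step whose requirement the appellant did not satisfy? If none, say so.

Step 1 — counting 82 days from 25 August 2017 (when the determination is issued) gives a deadline of 15 November 2017; completed 12 November 2017, before the deadline.
Step 2 — 16 and 26 days from 26 November 2017 (end of the 14-day review period, which began when the notice of appeal is served on 12 November 2017) are 12 December 2017 and 22 December 2017 respectively; done 13 December 2017, which is between those dates.
Step 3 — 24 and 50 days from 2 January 2018 (end of the 20-day response period, which began when the filing fee is paid on 13 December 2017) are 26 January 2018 and 21 February 2018 respectively; 19 February 2018 falls inside that range.
Step 4 — counting 57 days from 1 March 2018 (end of the 10-day comment period, which began when the record is requested on 19 February 2018) gives a deadline of 27 April 2018; done 11 April 2018 — timely.
Step 5 — counting 11 days from 11 April 2018 (when the opening brief is filed) gives a deadline of 22 April 2018; completed 21 April 2018, before the deadline.
Step 6 — 13 and 56 days from 11 April 2018 (when the opening brief is filed) are 24 April 2018 and 6 June 2018 respectively; done 23 May 2018, which is between those dates.
Step 7 — counting 45 days from 23 May 2018 (when the reply brief is filed) gives a deadline of 7 July 2018; 9 July 2018 misses that deadline by 2 days.

Step 7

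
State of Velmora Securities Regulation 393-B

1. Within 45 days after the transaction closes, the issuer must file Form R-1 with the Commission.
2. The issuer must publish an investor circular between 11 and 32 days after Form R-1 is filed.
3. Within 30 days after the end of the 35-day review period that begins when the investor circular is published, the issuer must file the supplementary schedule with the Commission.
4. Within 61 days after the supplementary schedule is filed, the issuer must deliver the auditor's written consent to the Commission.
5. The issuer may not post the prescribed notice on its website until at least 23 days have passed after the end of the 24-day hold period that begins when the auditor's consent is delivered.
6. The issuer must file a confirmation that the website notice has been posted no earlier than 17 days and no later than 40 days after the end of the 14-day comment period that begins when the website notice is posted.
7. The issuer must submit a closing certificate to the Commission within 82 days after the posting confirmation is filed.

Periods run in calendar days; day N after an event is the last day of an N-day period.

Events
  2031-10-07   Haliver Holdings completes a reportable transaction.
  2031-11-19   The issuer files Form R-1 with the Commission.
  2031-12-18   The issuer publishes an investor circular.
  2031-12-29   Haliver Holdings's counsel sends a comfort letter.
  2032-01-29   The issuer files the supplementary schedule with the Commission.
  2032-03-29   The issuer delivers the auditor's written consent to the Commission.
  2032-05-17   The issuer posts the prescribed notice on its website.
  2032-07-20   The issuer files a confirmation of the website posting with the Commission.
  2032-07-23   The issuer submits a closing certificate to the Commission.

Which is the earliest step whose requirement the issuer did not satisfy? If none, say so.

(1) due by 2031-10-07 + 45 days = 2031-11-21; completed 2031-11-19, before the deadline.
(2) the permitted window runs from 2031-11-19 + 11 = 2031-11-30 to 2031-11-19 + 32 = 2031-12-21; 2031-12-18 falls inside that range.
(3) due by 2032-01-22 + 30 days = 2032-02-21; completed 2032-01-29, before the deadline.
(4) due by 2032-01-29 + 61 days = 2032-03-30; 2032-03-29 is within that limit.
(5) permitted from 2032-04-22 + 23 days = 2032-05-15 onward; done 2032-05-17 — permitted.
(6) the permitted window runs from 2032-05-31 + 17 = 2032-06-17 to 2032-05-31 + 40 = 2032-07-10; 2032-07-20 is 10 days past the end of the window.

Step 6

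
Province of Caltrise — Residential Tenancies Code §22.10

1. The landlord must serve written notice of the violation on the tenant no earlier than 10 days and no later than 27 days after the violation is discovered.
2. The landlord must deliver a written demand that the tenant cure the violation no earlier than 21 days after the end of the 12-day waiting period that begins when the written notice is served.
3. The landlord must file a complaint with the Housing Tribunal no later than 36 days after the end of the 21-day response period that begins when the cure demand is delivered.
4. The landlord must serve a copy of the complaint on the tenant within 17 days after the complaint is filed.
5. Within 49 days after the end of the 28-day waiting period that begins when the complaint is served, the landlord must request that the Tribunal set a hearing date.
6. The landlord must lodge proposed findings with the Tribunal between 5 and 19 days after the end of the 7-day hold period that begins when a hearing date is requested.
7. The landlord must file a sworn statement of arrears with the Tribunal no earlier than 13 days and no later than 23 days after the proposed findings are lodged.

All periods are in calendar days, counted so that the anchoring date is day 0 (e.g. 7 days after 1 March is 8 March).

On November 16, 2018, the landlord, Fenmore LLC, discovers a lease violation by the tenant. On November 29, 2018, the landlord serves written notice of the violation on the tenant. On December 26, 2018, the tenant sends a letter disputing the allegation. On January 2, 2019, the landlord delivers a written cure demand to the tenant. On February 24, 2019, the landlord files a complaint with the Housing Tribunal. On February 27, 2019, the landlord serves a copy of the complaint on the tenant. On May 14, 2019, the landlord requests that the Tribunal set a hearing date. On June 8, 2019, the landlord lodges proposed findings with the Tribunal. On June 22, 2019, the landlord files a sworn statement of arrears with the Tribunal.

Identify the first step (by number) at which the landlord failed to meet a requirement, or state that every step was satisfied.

None — every step was satisfied

(1) the permitted window runs from November 16, 2018 + 10 = November 26, 2018 to November 16, 2018 + 27 = December 13, 2018; November 29, 2018 falls inside that range.
(2) permitted from December 11, 2018 + 21 days = January 1, 2019 onward; done January 2, 2019 — permitted.
(3) due by January 23, 2019 + 36 days = February 28, 2019; done February 24, 2019 — timely.
(4) due by February 24, 2019 + 17 days = March 13, 2019; February 27, 2019 is within that limit.
(5) due by March 27, 2019 + 49 days = May 15, 2019; done May 14, 2019 — timely.
(6) the permitted window runs from May 21, 2019 + 5 = May 26, 2019 to May 21, 2019 + 19 = June 9, 2019; done June 8, 2019 — within the window.
(7) the permitted window runs from June 8, 2019 + 13 = June 21, 2019 to June 8, 2019 + 23 = July 1, 2019; done June 22, 2019 — within the window.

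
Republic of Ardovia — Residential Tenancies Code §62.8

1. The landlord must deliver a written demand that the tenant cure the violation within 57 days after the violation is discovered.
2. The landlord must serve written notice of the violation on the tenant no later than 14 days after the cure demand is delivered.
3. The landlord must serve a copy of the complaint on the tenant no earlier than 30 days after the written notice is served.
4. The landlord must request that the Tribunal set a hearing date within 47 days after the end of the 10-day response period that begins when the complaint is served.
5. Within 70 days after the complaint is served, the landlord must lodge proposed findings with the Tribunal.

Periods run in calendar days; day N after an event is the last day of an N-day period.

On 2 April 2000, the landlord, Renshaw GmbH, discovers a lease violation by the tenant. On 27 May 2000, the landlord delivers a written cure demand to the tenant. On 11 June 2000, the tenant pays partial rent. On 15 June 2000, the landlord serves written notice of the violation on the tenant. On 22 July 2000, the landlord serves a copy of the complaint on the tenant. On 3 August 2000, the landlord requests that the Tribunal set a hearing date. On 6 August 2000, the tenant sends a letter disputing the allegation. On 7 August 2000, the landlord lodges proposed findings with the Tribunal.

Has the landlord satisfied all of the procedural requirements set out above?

Step 1: 57 days after 2 April 2000 (when the violation is discovered) is 29 May 2000; completed 27 May 2000, before the deadline.
Step 2: 14 days after 27 May 2000 (when the cure demand is delivered) is 10 June 2000; 15 June 2000 misses that deadline by 5 days.
That is the first point of non-compliance.

No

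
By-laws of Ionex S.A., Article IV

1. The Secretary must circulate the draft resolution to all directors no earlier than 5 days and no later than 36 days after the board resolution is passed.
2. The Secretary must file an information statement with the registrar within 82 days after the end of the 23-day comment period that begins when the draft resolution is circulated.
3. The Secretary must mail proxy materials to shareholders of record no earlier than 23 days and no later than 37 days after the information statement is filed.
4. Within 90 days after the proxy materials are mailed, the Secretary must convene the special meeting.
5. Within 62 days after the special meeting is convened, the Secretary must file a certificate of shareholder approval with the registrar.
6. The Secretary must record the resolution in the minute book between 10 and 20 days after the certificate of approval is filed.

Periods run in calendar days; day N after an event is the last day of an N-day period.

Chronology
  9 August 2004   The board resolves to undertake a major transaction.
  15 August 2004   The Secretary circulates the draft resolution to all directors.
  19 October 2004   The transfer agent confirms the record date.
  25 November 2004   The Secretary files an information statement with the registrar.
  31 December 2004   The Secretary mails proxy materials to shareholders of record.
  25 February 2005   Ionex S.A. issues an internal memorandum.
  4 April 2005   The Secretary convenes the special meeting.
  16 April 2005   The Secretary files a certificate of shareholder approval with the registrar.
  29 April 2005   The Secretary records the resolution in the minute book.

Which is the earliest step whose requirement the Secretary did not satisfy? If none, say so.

Step 4

Step 1 — 5 and 36 days from 9 August 2004 (when the board resolution is passed) are 14 August 2004 and 14 September 2004 respectively; 15 August 2004 falls inside that range.
Step 2 — counting 82 days from 7 September 2004 (end of the 23-day comment period, which began when the draft resolution is circulated on 15 August 2004) gives a deadline of 28 November 2004; done 25 November 2004 — timely.
Step 3 — 23 and 37 days from 25 November 2004 (when the information statement is filed) are 18 December 2004 and 1 January 2005 respectively; done 31 December 2004 — within the window.
Step 4 — counting 90 days from 31 December 2004 (when the proxy materials are mailed) gives a deadline of 31 March 2005; 4 April 2005 misses that deadline by 4 days.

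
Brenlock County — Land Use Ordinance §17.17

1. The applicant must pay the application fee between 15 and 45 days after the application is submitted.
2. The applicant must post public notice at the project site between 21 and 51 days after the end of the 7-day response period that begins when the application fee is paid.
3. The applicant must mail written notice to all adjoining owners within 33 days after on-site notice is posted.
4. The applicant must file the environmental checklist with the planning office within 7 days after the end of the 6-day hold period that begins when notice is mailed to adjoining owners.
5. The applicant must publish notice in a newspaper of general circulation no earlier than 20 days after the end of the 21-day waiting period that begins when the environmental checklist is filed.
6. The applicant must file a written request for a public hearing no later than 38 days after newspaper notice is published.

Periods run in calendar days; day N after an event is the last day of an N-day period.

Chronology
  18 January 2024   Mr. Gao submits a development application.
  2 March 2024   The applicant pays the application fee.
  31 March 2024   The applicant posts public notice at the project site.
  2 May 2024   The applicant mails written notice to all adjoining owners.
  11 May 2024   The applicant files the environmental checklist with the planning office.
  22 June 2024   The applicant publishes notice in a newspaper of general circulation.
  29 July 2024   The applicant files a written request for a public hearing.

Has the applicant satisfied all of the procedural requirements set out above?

Step 1: the window is 15–45 days after 18 January 2024 (when the application is submitted), so 2 February 2024 through 3 March 2024; done 2 March 2024 — within the window.
Step 2: the window is 21–51 days after 9 March 2024 (end of the 7-day response period, which began when the application fee is paid on 2 March 2024), so 30 March 2024 through 29 April 2024; done 31 March 2024, which is between those dates.
Step 3: 33 days after 31 March 2024 (when on-site notice is posted) is 3 May 2024; done 2 May 2024 — timely.
Step 4: 7 days after 8 May 2024 (end of the 6-day hold period, which began when notice is mailed to adjoining owners on 2 May 2024) is 15 May 2024; completed 11 May 2024, before the deadline.
Step 5: the earliest permitted date is 20 days after 1 June 2024 (end of the 21-day waiting period, which began when the environmental checklist is filed on 11 May 2024), i.e. 21 June 2024; done 22 June 2024 — permitted.
Step 6: 38 days after 22 June 2024 (when newspaper notice is published) is 30 July 2024; 29 July 2024 is within that limit.

Yes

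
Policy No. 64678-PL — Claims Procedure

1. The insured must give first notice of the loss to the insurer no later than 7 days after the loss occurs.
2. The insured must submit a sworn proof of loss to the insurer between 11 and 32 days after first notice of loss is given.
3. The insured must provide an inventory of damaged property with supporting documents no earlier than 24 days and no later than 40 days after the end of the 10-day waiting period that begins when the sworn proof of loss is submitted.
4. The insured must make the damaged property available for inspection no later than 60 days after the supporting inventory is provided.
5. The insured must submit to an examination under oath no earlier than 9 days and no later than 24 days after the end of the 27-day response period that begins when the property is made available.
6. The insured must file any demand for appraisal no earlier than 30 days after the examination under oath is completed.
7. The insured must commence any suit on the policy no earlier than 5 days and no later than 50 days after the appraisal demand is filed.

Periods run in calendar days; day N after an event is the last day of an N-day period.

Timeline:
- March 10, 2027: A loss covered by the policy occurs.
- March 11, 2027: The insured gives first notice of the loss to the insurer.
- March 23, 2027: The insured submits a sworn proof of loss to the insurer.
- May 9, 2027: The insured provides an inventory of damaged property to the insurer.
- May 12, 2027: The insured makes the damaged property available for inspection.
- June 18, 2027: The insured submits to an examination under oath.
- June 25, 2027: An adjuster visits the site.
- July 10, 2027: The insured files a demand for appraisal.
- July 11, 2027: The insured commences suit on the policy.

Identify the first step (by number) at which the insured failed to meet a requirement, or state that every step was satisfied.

(1) due by March 10, 2027 + 7 days = March 17, 2027; done March 11, 2027 — timely.
(2) the permitted window runs from March 11, 2027 + 11 = March 22, 2027 to March 11, 2027 + 32 = April 12, 2027; done March 23, 2027 — within the window.
(3) the permitted window runs from April 2, 2027 + 24 = April 26, 2027 to April 2, 2027 + 40 = May 12, 2027; May 9, 2027 falls inside that range.
(4) due by May 9, 2027 + 60 days = July 8, 2027; May 12, 2027 is within that limit.
(5) the permitted window runs from June 8, 2027 + 9 = June 17, 2027 to June 8, 2027 + 24 = July 2, 2027; June 18, 2027 falls inside that range.
(6) permitted from June 18, 2027 + 30 days = July 18, 2027 onward; July 10, 2027 is 8 days before the earliest permitted date.

Step 6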